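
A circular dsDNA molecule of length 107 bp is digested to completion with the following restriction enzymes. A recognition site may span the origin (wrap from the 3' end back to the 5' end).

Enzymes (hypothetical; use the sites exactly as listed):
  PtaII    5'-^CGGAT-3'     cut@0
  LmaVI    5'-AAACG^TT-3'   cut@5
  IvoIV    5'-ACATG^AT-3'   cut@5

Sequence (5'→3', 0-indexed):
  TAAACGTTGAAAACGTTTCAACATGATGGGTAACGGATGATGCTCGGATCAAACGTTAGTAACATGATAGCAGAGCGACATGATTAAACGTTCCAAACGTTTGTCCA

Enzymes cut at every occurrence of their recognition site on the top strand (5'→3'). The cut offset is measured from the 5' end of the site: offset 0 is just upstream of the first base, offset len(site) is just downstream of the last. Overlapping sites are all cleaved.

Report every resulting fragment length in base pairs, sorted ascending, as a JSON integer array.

[8,8,9,9,10,11,11,11,14,16]

Scan for sites:
  PtaII (CGGAT, off=0): starts [33, 44] → cuts [33, 44]
  LmaVI (AAACGTT, off=5): starts [1, 10, 50, 85, 94] → cuts [6, 15, 55, 90, 99]
  IvoIV (ACATGAT, off=5): starts [20, 61, 77] → cuts [25, 66, 82]

Pooled cuts: [6, 15, 25, 33, 44, 55, 66, 82, 90, 99]

Fragment lengths:
  6→15: 9 bp
  15→25: 10 bp
  25→33: 8 bp
  33→44: 11 bp
  44→55: 11 bp
  55→66: 11 bp
  66→82: 16 bp
  82→90: 8 bp
  90→99: 9 bp
  99→6 (wrap): 107-99+6 = 14 bp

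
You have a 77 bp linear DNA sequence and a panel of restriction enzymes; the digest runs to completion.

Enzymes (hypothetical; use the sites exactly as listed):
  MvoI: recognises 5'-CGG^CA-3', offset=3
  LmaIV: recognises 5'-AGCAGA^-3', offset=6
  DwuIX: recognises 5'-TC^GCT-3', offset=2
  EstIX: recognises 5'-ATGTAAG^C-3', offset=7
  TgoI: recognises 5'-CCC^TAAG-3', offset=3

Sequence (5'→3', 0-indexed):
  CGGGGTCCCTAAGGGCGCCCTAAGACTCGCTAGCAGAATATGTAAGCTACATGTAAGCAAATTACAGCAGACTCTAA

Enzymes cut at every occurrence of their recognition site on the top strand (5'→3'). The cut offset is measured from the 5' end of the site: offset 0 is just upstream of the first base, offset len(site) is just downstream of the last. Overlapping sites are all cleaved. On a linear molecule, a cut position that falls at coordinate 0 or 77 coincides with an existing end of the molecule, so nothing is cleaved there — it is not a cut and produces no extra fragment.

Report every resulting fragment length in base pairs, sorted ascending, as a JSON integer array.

Per-enzyme occurrences:
  MvoI (CGGCA, off=3): no sites
  LmaIV (AGCAGA, off=6): starts [31, 65] → cuts [37, 71]
  DwuIX (TCGCT, off=2): starts [26] → cuts [28]
  EstIX (ATGTAAGC, off=7): starts [39, 50] → cuts [46, 57]
  TgoI (CCCTAAG, off=3): starts [6, 17] → cuts [9, 20]

All cut coordinates (distinct, sorted): [9, 20, 28, 37, 46, 57, 71]

Fragment lengths:
  [0,9): 9 bp
  [9,20): 11 bp
  [20,28): 8 bp
  [28,37): 9 bp
  [37,46): 9 bp
  [46,57): 11 bp
  [57,71): 14 bp
  [71,77): 6 bp

[6,8,9,9,9,11,11,14]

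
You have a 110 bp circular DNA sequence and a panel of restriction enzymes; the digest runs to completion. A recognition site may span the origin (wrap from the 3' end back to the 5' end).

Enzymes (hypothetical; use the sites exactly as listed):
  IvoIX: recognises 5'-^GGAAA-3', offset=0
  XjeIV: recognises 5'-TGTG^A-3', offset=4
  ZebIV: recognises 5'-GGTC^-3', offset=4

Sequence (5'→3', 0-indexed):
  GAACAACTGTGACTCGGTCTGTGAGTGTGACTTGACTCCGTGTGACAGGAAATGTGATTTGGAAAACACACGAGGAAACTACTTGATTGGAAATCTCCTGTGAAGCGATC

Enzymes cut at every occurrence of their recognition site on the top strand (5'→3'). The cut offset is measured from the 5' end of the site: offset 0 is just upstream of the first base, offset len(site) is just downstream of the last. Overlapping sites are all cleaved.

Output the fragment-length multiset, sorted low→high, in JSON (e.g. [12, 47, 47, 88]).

Scan for sites:
  IvoIX GGAAA/0: at [47, 60, 73, 88] ⇒ [47, 60, 73, 88]
  XjeIV TGTGA/4: at [7, 19, 25, 40, 52, 98] ⇒ [11, 23, 29, 44, 56, 102]
  ZebIV GGTC/4: at [15] ⇒ [19]

Pooled cuts: [11, 19, 23, 29, 44, 47, 56, 60, 73, 88, 102]

Fragment lengths:
  11→19: 8 bp
  19→23: 4 bp
  23→29: 6 bp
  29→44: 15 bp
  44→47: 3 bp
  47→56: 9 bp
  56→60: 4 bp
  60→73: 13 bp
  73→88: 15 bp
  88→102: 14 bp
  102→11 (wrap): 110-102+11 = 19 bp

[3,4,4,6,8,9,13,14,15,15,19]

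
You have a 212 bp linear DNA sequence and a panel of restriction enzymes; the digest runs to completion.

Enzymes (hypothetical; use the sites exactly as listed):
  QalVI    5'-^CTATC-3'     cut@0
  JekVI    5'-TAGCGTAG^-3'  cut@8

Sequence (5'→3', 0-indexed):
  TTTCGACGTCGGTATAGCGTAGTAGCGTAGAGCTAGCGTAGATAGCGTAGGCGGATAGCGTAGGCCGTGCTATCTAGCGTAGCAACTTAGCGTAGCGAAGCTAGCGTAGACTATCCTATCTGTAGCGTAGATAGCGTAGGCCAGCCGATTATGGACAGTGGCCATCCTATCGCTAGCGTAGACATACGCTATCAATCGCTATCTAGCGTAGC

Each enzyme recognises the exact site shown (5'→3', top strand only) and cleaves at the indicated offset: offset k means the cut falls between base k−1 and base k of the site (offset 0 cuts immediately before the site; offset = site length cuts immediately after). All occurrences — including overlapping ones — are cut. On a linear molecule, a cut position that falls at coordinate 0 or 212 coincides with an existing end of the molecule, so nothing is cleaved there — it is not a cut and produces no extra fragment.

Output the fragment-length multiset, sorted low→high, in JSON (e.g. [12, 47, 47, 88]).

Site scan:
  QalVI (CTATC, off=0): starts [69, 110, 115, 166, 188, 198] → cuts [69, 110, 115, 166, 188, 198]
  JekVI (TAGCGTAG, off=8): starts [14, 22, 33, 42, 55, 74, 87, 101, 122, 131, 173, 203] → cuts [22, 30, 41, 50, 63, 82, 95, 109, 130, 139, 181, 211]

Pooled cuts: [22, 30, 41, 50, 63, 69, 82, 95, 109, 110, 115, 130, 139, 166, 181, 188, 198, 211]

Fragment lengths:
  [0,22): 22 bp
  [22,30): 8 bp
  [30,41): 11 bp
  [41,50): 9 bp
  [50,63): 13 bp
  [63,69): 6 bp
  [69,82): 13 bp
  [82,95): 13 bp
  [95,109): 14 bp
  [109,110): 1 bp
  [110,115): 5 bp
  [115,130): 15 bp
  [130,139): 9 bp
  [139,166): 27 bp
  [166,181): 15 bp
  [181,188): 7 bp
  [188,198): 10 bp
  [198,211): 13 bp
  [211,212): 1 bp

[1,1,5,6,7,8,9,9,10,11,13,13,13,13,14,15,15,22,27]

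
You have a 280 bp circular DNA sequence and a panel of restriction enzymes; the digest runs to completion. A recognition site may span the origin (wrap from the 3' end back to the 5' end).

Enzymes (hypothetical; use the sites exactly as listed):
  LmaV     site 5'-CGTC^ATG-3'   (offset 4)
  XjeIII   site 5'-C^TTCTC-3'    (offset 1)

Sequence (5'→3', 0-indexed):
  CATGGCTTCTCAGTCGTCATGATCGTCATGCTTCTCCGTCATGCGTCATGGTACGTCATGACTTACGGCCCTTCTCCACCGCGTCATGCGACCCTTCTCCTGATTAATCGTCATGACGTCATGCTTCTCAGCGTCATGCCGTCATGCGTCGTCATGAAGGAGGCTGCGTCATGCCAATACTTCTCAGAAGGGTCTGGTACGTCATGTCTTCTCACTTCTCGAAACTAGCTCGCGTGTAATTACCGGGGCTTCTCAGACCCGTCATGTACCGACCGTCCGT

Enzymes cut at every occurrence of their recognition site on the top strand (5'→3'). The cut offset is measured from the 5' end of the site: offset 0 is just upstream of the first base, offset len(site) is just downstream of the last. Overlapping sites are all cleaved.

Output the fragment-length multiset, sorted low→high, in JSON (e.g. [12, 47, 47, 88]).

Scan for sites:
  LmaV (CGTCATG, off=4): starts [14, 23, 36, 43, 53, 81, 108, 116, 131, 139, 149, 166, 199, 259, 277] → cuts [1, 18, 27, 40, 47, 57, 85, 112, 120, 135, 143, 153, 170, 203, 263]
  XjeIII (CTTCTC, off=1): starts [5, 30, 70, 93, 123, 179, 207, 214, 248] → cuts [6, 31, 71, 94, 124, 180, 208, 215, 249]

All cut coordinates (distinct, sorted): [1, 6, 18, 27, 31, 40, 47, 57, 71, 85, 94, 112, 120, 124, 135, 143, 153, 170, 180, 203, 208, 215, 249, 263]

Fragment lengths:
  1→6: 5 bp
  6→18: 12 bp
  18→27: 9 bp
  27→31: 4 bp
  31→40: 9 bp
  40→47: 7 bp
  47→57: 10 bp
  57→71: 14 bp
  71→85: 14 bp
  85→94: 9 bp
  94→112: 18 bp
  112→120: 8 bp
  120→124: 4 bp
  124→135: 11 bp
  135→143: 8 bp
  143→153: 10 bp
  153→170: 17 bp
  170→180: 10 bp
  180→203: 23 bp
  203→208: 5 bp
  208→215: 7 bp
  215→249: 34 bp
  249→263: 14 bp
  263→1 (wrap): 280-263+1 = 18 bp

[4,4,5,5,7,7,8,8,9,9,9,10,10,10,11,12,14,14,14,17,18,18,23,34]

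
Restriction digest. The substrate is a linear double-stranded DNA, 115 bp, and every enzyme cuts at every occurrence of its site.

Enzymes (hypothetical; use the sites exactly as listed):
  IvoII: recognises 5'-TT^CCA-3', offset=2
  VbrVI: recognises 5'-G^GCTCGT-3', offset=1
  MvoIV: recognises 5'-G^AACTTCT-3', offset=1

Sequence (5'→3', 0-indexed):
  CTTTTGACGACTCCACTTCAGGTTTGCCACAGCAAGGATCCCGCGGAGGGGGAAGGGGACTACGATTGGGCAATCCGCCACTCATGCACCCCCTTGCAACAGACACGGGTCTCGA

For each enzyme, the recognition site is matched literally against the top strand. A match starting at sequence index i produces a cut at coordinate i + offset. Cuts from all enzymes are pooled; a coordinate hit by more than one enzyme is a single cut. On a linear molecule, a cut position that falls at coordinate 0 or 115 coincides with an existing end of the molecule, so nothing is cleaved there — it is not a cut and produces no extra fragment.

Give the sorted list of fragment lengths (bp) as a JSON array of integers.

Site scan:
  IvoII (TTCCA, off=2): no sites
  VbrVI (GGCTCGT, off=1): no sites
  MvoIV (GAACTTCT, off=1): no sites

Pooled cuts: ∅

Fragments:
  no cuts → one linear fragment of 115 bp

[115]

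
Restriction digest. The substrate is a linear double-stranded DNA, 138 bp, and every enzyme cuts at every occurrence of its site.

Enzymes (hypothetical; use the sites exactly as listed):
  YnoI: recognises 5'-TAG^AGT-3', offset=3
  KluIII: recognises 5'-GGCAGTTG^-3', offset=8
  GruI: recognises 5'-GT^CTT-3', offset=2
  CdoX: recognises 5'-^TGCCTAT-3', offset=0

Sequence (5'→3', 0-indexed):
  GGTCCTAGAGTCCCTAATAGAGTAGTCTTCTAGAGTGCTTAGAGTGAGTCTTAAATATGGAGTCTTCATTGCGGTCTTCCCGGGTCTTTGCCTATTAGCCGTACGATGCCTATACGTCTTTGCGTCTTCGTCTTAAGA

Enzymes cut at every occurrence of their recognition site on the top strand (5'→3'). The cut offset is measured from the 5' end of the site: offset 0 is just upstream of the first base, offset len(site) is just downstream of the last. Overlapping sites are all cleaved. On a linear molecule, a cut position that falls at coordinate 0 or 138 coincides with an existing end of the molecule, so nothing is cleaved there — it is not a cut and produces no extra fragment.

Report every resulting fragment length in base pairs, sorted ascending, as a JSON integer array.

Per-enzyme occurrences:
  YnoI TAGAGT/3: at [5, 17, 30, 39] ⇒ [8, 20, 33, 42]
  KluIII (GGCAGTTG, off=8): no sites
  GruI GTCTT/2: at [24, 47, 61, 73, 83, 115, 123, 129] ⇒ [26, 49, 63, 75, 85, 117, 125, 131]
  CdoX TGCCTAT/0: at [88, 106] ⇒ [88, 106]

Pooled cuts: [8, 20, 26, 33, 42, 49, 63, 75, 85, 88, 106, 117, 125, 131]

Fragment lengths:
  [0,8): 8 bp
  [8,20): 12 bp
  [20,26): 6 bp
  [26,33): 7 bp
  [33,42): 9 bp
  [42,49): 7 bp
  [49,63): 14 bp
  [63,75): 12 bp
  [75,85): 10 bp
  [85,88): 3 bp
  [88,106): 18 bp
  [106,117): 11 bp
  [117,125): 8 bp
  [125,131): 6 bp
  [131,138): 7 bp

[3,6,6,7,7,7,8,8,9,10,11,12,12,14,18]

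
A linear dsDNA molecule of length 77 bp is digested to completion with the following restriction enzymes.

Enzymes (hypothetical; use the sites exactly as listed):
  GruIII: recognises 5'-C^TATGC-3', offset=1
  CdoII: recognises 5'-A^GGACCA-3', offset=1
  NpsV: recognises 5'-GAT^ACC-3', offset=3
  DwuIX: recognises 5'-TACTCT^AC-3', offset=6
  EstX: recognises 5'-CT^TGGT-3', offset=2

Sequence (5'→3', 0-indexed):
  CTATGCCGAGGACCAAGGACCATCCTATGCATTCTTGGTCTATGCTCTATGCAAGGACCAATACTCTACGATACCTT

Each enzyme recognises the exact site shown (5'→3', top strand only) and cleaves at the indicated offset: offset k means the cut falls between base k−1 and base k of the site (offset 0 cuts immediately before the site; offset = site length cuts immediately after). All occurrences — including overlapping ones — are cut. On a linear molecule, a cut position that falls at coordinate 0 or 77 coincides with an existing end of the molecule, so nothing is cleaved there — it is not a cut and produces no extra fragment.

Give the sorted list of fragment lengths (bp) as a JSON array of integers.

Per-enzyme occurrences:
  GruIII CTATGC/1: at [0, 24, 39, 46] ⇒ [1, 25, 40, 47]
  CdoII AGGACCA/1: at [8, 15, 53] ⇒ [9, 16, 54]
  NpsV GATACC/3: at [69] ⇒ [72]
  DwuIX TACTCTAC/6: at [61] ⇒ [67]
  EstX CTTGGT/2: at [33] ⇒ [35]

Pooled cuts: [1, 9, 16, 25, 35, 40, 47, 54, 67, 72]

Fragments:
  [0,1): 1 bp
  [1,9): 8 bp
  [9,16): 7 bp
  [16,25): 9 bp
  [25,35): 10 bp
  [35,40): 5 bp
  [40,47): 7 bp
  [47,54): 7 bp
  [54,67): 13 bp
  [67,72): 5 bp
  [72,77): 5 bp

[1,5,5,5,7,7,7,8,9,10,13]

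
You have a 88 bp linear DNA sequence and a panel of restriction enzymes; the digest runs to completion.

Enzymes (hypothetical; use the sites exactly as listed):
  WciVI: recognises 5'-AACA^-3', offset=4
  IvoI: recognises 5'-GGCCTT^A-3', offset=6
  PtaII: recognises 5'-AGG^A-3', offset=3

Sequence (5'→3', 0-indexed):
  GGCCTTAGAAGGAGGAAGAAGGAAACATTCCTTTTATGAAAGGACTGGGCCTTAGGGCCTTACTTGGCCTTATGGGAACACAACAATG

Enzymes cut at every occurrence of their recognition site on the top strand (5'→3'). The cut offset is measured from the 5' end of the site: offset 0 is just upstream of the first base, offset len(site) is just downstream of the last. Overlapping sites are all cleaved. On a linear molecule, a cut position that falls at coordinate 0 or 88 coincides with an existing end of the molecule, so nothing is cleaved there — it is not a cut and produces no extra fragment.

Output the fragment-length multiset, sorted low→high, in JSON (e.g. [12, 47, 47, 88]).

Per-enzyme occurrences:
  WciVI AACA/4: at [23, 76, 81] ⇒ [27, 80, 85]
  IvoI GGCCTTA/6: at [0, 47, 55, 65] ⇒ [6, 53, 61, 71]
  PtaII AGGA/3: at [9, 12, 19, 40] ⇒ [12, 15, 22, 43]

All cut coordinates (distinct, sorted): [6, 12, 15, 22, 27, 43, 53, 61, 71, 80, 85]

Fragment lengths:
  [0,6): 6 bp
  [6,12): 6 bp
  [12,15): 3 bp
  [15,22): 7 bp
  [22,27): 5 bp
  [27,43): 16 bp
  [43,53): 10 bp
  [53,61): 8 bp
  [61,71): 10 bp
  [71,80): 9 bp
  [80,85): 5 bp
  [85,88): 3 bp

[3,3,5,5,6,6,7,8,9,10,10,16]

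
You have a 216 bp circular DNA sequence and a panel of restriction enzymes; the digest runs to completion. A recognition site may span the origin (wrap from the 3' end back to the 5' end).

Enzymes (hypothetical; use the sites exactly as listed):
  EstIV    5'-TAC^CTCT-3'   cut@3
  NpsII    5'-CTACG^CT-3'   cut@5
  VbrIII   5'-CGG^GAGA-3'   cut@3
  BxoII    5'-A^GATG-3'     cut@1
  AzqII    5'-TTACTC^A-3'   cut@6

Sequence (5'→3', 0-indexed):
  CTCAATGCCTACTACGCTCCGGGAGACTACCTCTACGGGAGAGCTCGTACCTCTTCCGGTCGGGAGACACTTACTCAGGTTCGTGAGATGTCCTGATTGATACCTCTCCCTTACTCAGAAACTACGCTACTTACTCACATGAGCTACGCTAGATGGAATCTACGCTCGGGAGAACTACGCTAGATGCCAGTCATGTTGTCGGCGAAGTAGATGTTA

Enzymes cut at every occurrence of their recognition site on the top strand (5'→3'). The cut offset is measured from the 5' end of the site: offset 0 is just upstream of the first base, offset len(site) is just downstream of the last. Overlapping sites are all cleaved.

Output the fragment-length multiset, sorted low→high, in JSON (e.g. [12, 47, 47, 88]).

Per-enzyme occurrences:
  EstIV (TACCTCT, off=3): starts [27, 47, 100] → cuts [30, 50, 103]
  NpsII (CTACGCT, off=5): starts [11, 121, 143, 159, 174] → cuts [16, 126, 148, 164, 179]
  VbrIII (CGGGAGA, off=3): starts [19, 35, 60, 166] → cuts [22, 38, 63, 169]
  BxoII (AGATG, off=1): starts [85, 150, 181, 208] → cuts [86, 151, 182, 209]
  AzqII (TTACTCA, off=6): starts [70, 110, 130, 213] → cuts [3, 76, 116, 136]

All cut coordinates (distinct, sorted): [3, 16, 22, 30, 38, 50, 63, 76, 86, 103, 116, 126, 136, 148, 151, 164, 169, 179, 182, 209]

Fragments:
  3→16: 13 bp
  16→22: 6 bp
  22→30: 8 bp
  30→38: 8 bp
  38→50: 12 bp
  50→63: 13 bp
  63→76: 13 bp
  76→86: 10 bp
  86→103: 17 bp
  103→116: 13 bp
  116→126: 10 bp
  126→136: 10 bp
  136→148: 12 bp
  148→151: 3 bp
  151→164: 13 bp
  164→169: 5 bp
  169→179: 10 bp
  179→182: 3 bp
  182→209: 27 bp
  209→3 (wrap): 216-209+3 = 10 bp

[3,3,5,6,8,8,10,10,10,10,10,12,12,13,13,13,13,13,17,27]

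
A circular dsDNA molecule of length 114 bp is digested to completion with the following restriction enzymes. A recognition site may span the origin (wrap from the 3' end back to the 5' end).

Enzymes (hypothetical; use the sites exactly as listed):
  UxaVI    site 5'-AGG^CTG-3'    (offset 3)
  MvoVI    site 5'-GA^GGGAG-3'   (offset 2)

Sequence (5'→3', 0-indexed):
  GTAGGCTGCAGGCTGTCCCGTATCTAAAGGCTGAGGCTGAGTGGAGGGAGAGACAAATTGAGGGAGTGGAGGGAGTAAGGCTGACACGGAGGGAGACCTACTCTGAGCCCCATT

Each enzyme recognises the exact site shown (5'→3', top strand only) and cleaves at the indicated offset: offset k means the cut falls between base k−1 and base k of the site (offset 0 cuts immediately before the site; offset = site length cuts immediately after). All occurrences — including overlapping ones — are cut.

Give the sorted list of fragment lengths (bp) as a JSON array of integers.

Per-enzyme occurrences:
  UxaVI AGGCTG/3: at [2, 9, 27, 33, 77] ⇒ [5, 12, 30, 36, 80]
  MvoVI GAGGGAG/2: at [43, 59, 68, 88] ⇒ [45, 61, 70, 90]

All cut coordinates (distinct, sorted): [5, 12, 30, 36, 45, 61, 70, 80, 90]

Fragment lengths:
  5→12: 7 bp
  12→30: 18 bp
  30→36: 6 bp
  36→45: 9 bp
  45→61: 16 bp
  61→70: 9 bp
  70→80: 10 bp
  80→90: 10 bp
  90→5 (wrap): 114-90+5 = 29 bp

[6,7,9,9,10,10,16,18,29]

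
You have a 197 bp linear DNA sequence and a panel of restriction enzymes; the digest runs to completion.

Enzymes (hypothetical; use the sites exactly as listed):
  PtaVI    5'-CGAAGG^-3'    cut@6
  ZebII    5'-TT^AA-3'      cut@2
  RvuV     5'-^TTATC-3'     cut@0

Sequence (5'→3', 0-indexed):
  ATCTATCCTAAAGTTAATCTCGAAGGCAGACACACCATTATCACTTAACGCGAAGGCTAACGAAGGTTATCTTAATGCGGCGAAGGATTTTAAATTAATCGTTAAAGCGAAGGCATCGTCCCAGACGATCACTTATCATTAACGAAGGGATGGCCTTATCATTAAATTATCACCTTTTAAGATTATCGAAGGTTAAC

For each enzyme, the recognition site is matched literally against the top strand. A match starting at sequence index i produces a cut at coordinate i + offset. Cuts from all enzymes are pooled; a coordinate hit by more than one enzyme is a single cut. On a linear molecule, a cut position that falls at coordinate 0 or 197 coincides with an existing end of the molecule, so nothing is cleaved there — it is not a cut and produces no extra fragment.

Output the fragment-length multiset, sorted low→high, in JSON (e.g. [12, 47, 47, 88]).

[2,3,3,4,5,5,7,7,7,8,8,8,9,10,10,10,10,11,11,12,13,15,19]

Site scan:
  PtaVI CGAAGG/6: at [20, 50, 60, 80, 107, 142, 186] ⇒ [26, 56, 66, 86, 113, 148, 192]
  ZebII TTAA/2: at [13, 44, 71, 89, 94, 101, 138, 161, 176, 192] ⇒ [15, 46, 73, 91, 96, 103, 140, 163, 178, 194]
  RvuV TTATC/0: at [37, 66, 132, 155, 166, 182] ⇒ [37, 66, 132, 155, 166, 182]

All cut coordinates (distinct, sorted): [15, 26, 37, 46, 56, 66, 73, 86, 91, 96, 103, 113, 132, 140, 148, 155, 163, 166, 178, 182, 192, 194]

Fragments:
  [0,15): 15 bp
  [15,26): 11 bp
  [26,37): 11 bp
  [37,46): 9 bp
  [46,56): 10 bp
  [56,66): 10 bp
  [66,73): 7 bp
  [73,86): 13 bp
  [86,91): 5 bp
  [91,96): 5 bp
  [96,103): 7 bp
  [103,113): 10 bp
  [113,132): 19 bp
  [132,140): 8 bp
  [140,148): 8 bp
  [148,155): 7 bp
  [155,163): 8 bp
  [163,166): 3 bp
  [166,178): 12 bp
  [178,182): 4 bp
  [182,192): 10 bp
  [192,194): 2 bp
  [194,197): 3 bp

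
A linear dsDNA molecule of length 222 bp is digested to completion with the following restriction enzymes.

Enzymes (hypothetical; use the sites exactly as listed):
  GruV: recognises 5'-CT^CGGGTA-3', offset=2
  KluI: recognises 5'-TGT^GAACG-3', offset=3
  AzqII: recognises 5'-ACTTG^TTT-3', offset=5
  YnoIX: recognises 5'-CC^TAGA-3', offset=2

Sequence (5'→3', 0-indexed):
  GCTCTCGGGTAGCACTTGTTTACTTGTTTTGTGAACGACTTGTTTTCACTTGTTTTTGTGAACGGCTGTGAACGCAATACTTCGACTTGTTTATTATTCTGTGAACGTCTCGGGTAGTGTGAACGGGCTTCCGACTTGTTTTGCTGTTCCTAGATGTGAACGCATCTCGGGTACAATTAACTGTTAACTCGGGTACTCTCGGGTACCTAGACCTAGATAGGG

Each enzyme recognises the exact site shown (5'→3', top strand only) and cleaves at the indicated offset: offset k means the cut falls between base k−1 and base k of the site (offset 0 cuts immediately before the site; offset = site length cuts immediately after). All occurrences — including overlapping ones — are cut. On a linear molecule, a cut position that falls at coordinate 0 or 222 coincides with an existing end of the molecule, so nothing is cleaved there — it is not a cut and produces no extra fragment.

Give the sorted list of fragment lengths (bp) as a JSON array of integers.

[5,6,6,7,7,8,8,8,9,10,10,10,10,10,10,12,13,13,18,20,22]

Per-enzyme occurrences:
  GruV (CTCGGGTA, off=2): starts [3, 108, 165, 187, 197] → cuts [5, 110, 167, 189, 199]
  KluI (TGTGAACG, off=3): starts [29, 56, 66, 99, 117, 154] → cuts [32, 59, 69, 102, 120, 157]
  AzqII (ACTTGTTT, off=5): starts [13, 21, 37, 47, 84, 133] → cuts [18, 26, 42, 52, 89, 138]
  YnoIX (CCTAGA, off=2): starts [148, 205, 211] → cuts [150, 207, 213]

All cut coordinates (distinct, sorted): [5, 18, 26, 32, 42, 52, 59, 69, 89, 102, 110, 120, 138, 150, 157, 167, 189, 199, 207, 213]

Fragment lengths:
  [0,5): 5 bp
  [5,18): 13 bp
  [18,26): 8 bp
  [26,32): 6 bp
  [32,42): 10 bp
  [42,52): 10 bp
  [52,59): 7 bp
  [59,69): 10 bp
  [69,89): 20 bp
  [89,102): 13 bp
  [102,110): 8 bp
  [110,120): 10 bp
  [120,138): 18 bp
  [138,150): 12 bp
  [150,157): 7 bp
  [157,167): 10 bp
  [167,189): 22 bp
  [189,199): 10 bp
  [199,207): 8 bp
  [207,213): 6 bp
  [213,222): 9 bp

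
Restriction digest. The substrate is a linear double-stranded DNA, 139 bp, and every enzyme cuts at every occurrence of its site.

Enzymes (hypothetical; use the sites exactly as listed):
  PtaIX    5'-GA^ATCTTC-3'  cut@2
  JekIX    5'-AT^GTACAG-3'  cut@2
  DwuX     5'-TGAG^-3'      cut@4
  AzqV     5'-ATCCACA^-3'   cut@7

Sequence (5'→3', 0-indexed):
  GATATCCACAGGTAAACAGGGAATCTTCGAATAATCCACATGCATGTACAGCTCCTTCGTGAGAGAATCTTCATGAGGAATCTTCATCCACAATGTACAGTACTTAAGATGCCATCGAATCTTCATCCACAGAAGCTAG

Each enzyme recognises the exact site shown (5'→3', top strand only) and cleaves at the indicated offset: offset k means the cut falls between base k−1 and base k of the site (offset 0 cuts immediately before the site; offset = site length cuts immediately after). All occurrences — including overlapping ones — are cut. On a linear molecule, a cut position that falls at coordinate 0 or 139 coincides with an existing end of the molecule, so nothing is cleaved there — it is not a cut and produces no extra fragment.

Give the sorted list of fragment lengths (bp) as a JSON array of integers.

Scan for sites:
  PtaIX (GAATCTTC, off=2): starts [20, 64, 77, 116] → cuts [22, 66, 79, 118]
  JekIX (ATGTACAG, off=2): starts [43, 92] → cuts [45, 94]
  DwuX (TGAG, off=4): starts [59, 73] → cuts [63, 77]
  AzqV (ATCCACA, off=7): starts [3, 33, 85, 124] → cuts [10, 40, 92, 131]

All cut coordinates (distinct, sorted): [10, 22, 40, 45, 63, 66, 77, 79, 92, 94, 118, 131]

Fragment lengths:
  [0,10): 10 bp
  [10,22): 12 bp
  [22,40): 18 bp
  [40,45): 5 bp
  [45,63): 18 bp
  [63,66): 3 bp
  [66,77): 11 bp
  [77,79): 2 bp
  [79,92): 13 bp
  [92,94): 2 bp
  [94,118): 24 bp
  [118,131): 13 bp
  [131,139): 8 bp

[2,2,3,5,8,10,11,12,13,13,18,18,24]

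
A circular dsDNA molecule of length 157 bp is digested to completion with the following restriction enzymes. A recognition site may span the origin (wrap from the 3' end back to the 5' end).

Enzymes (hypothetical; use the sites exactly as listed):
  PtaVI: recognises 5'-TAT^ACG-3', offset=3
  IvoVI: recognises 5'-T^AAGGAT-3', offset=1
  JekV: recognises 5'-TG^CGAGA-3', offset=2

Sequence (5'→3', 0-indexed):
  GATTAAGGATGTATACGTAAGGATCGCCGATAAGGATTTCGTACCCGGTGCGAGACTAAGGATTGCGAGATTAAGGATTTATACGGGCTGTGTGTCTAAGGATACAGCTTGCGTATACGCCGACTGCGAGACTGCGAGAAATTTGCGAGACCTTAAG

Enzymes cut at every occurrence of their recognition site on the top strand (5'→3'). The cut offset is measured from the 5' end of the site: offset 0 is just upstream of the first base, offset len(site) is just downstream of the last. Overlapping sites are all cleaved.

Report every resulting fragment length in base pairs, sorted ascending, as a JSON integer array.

[4,7,7,7,8,8,9,10,10,10,11,13,15,19,19]

Per-enzyme occurrences:
  PtaVI TATACG/3: at [11, 79, 113] ⇒ [14, 82, 116]
  IvoVI TAAGGAT/1: at [3, 17, 30, 56, 71, 96, 153] ⇒ [4, 18, 31, 57, 72, 97, 154]
  JekV TGCGAGA/2: at [48, 63, 124, 132, 143] ⇒ [50, 65, 126, 134, 145]

Pooled cuts: [4, 14, 18, 31, 50, 57, 65, 72, 82, 97, 116, 126, 134, 145, 154]

Fragments:
  4→14: 10 bp
  14→18: 4 bp
  18→31: 13 bp
  31→50: 19 bp
  50→57: 7 bp
  57→65: 8 bp
  65→72: 7 bp
  72→82: 10 bp
  82→97: 15 bp
  97→116: 19 bp
  116→126: 10 bp
  126→134: 8 bp
  134→145: 11 bp
  145→154: 9 bp
  154→4 (wrap): 157-154+4 = 7 bp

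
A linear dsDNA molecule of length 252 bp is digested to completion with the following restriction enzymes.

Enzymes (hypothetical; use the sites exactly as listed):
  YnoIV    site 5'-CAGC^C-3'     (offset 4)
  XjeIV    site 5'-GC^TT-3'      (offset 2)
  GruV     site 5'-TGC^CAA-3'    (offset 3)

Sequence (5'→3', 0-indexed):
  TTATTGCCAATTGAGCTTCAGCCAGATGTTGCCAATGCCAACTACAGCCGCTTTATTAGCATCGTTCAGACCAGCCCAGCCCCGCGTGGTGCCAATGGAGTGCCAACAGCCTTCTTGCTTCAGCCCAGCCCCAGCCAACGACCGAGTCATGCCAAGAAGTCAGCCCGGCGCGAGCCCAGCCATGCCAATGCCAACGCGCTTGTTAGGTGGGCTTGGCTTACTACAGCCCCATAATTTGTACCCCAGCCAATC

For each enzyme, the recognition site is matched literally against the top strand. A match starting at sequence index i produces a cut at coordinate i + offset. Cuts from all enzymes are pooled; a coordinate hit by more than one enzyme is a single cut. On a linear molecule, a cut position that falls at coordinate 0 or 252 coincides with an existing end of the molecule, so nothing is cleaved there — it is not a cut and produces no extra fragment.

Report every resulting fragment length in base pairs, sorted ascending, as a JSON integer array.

Site scan:
  YnoIV (CAGCC, off=4): starts [18, 44, 71, 76, 106, 120, 125, 131, 160, 176, 223, 243] → cuts [22, 48, 75, 80, 110, 124, 129, 135, 164, 180, 227, 247]
  XjeIV (GCTT, off=2): starts [14, 49, 116, 197, 210, 215] → cuts [16, 51, 118, 199, 212, 217]
  GruV (TGCCAA, off=3): starts [4, 29, 35, 89, 100, 149, 182, 188] → cuts [7, 32, 38, 92, 103, 152, 185, 191]

Pooled cuts: [7, 16, 22, 32, 38, 48, 51, 75, 80, 92, 103, 110, 118, 124, 129, 135, 152, 164, 180, 185, 191, 199, 212, 217, 227, 247]

Fragments:
  [0,7): 7 bp
  [7,16): 9 bp
  [16,22): 6 bp
  [22,32): 10 bp
  [32,38): 6 bp
  [38,48): 10 bp
  [48,51): 3 bp
  [51,75): 24 bp
  [75,80): 5 bp
  [80,92): 12 bp
  [92,103): 11 bp
  [103,110): 7 bp
  [110,118): 8 bp
  [118,124): 6 bp
  [124,129): 5 bp
  [129,135): 6 bp
  [135,152): 17 bp
  [152,164): 12 bp
  [164,180): 16 bp
  [180,185): 5 bp
  [185,191): 6 bp
  [191,199): 8 bp
  [199,212): 13 bp
  [212,217): 5 bp
  [217,227): 10 bp
  [227,247): 20 bp
  [247,252): 5 bp

[3,5,5,5,5,5,6,6,6,6,6,7,7,8,8,9,10,10,10,11,12,12,13,16,17,20,24]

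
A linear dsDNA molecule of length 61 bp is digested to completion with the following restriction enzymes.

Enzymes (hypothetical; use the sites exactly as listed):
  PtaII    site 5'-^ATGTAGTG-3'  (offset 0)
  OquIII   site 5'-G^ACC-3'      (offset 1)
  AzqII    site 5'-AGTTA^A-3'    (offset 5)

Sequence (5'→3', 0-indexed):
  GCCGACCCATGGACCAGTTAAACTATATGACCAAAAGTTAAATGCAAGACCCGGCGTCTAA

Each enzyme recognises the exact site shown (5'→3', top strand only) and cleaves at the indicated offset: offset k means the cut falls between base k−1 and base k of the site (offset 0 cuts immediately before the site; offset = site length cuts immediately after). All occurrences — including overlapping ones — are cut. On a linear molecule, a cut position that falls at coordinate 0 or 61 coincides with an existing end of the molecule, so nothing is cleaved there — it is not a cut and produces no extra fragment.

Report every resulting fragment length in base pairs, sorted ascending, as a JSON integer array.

Per-enzyme occurrences:
  PtaII (ATGTAGTG, off=0): no sites
  OquIII GACC/1: at [3, 11, 28, 47] ⇒ [4, 12, 29, 48]
  AzqII AGTTAA/5: at [15, 35] ⇒ [20, 40]

Pooled cuts: [4, 12, 20, 29, 40, 48]

Fragments:
  [0,4): 4 bp
  [4,12): 8 bp
  [12,20): 8 bp
  [20,29): 9 bp
  [29,40): 11 bp
  [40,48): 8 bp
  [48,61): 13 bp

[4,8,8,8,9,11,13]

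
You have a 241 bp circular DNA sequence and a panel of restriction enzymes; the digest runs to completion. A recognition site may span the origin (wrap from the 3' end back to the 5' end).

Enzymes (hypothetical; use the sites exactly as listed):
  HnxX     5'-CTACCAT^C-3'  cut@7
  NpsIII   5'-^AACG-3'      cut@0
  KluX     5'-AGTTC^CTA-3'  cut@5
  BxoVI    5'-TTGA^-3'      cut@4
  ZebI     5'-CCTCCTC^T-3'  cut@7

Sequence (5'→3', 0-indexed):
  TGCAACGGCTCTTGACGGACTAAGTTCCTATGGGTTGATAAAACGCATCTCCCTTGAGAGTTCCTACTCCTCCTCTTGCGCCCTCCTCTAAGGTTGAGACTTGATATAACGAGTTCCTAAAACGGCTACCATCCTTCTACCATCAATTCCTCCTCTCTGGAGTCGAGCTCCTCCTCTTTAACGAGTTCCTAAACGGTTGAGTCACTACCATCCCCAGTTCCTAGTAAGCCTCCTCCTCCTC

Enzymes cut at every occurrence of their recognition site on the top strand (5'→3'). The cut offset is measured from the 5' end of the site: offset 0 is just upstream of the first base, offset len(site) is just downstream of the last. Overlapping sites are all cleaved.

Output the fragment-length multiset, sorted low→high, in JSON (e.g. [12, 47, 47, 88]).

Site scan:
  HnxX (CTACCATC, off=7): starts [125, 136, 204] → cuts [132, 143, 211]
  NpsIII (AACG, off=0): starts [3, 41, 107, 120, 179, 191] → cuts [3, 41, 107, 120, 179, 191]
  KluX (AGTTCCTA, off=5): starts [22, 58, 111, 183, 215] → cuts [27, 63, 116, 188, 220]
  BxoVI (TTGA, off=4): starts [11, 34, 53, 93, 100, 196] → cuts [15, 38, 57, 97, 104, 200]
  ZebI (CCTCCTCT, off=7): starts [68, 81, 148, 169, 234] → cuts [0, 75, 88, 155, 176]

Pooled cuts: [0, 3, 15, 27, 38, 41, 57, 63, 75, 88, 97, 104, 107, 116, 120, 132, 143, 155, 176, 179, 188, 191, 200, 211, 220]

Fragments:
  0→3: 3 bp
  3→15: 12 bp
  15→27: 12 bp
  27→38: 11 bp
  38→41: 3 bp
  41→57: 16 bp
  57→63: 6 bp
  63→75: 12 bp
  75→88: 13 bp
  88→97: 9 bp
  97→104: 7 bp
  104→107: 3 bp
  107→116: 9 bp
  116→120: 4 bp
  120→132: 12 bp
  132→143: 11 bp
  143→155: 12 bp
  155→176: 21 bp
  176→179: 3 bp
  179→188: 9 bp
  188→191: 3 bp
  191→200: 9 bp
  200→211: 11 bp
  211→220: 9 bp
  220→0 (wrap): 241-220+0 = 21 bp

[3,3,3,3,3,4,6,7,9,9,9,9,9,11,11,11,12,12,12,12,12,13,16,21,21]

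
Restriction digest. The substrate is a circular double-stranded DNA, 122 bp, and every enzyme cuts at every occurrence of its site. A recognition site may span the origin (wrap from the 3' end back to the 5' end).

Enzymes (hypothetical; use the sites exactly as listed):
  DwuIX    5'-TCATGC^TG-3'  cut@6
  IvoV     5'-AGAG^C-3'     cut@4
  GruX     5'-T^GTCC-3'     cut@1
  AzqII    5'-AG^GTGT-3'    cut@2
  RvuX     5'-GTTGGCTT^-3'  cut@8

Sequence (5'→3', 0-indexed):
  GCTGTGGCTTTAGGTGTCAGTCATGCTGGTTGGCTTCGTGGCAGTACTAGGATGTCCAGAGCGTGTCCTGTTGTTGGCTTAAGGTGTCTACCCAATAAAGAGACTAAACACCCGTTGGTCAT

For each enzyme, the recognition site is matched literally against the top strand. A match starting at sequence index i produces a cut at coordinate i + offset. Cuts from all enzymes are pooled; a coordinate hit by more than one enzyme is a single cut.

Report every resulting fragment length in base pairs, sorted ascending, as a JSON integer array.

Site scan:
  DwuIX TCATGCTG/6: at [20, 118] ⇒ [2, 26]
  IvoV AGAGC/4: at [57] ⇒ [61]
  GruX TGTCC/1: at [52, 63] ⇒ [53, 64]
  AzqII AGGTGT/2: at [11, 81] ⇒ [13, 83]
  RvuX GTTGGCTT/8: at [28, 72] ⇒ [36, 80]

All cut coordinates (distinct, sorted): [2, 13, 26, 36, 53, 61, 64, 80, 83]

Fragments:
  2→13: 11 bp
  13→26: 13 bp
  26→36: 10 bp
  36→53: 17 bp
  53→61: 8 bp
  61→64: 3 bp
  64→80: 16 bp
  80→83: 3 bp
  83→2 (wrap): 122-83+2 = 41 bp

[3,3,8,10,11,13,16,17,41]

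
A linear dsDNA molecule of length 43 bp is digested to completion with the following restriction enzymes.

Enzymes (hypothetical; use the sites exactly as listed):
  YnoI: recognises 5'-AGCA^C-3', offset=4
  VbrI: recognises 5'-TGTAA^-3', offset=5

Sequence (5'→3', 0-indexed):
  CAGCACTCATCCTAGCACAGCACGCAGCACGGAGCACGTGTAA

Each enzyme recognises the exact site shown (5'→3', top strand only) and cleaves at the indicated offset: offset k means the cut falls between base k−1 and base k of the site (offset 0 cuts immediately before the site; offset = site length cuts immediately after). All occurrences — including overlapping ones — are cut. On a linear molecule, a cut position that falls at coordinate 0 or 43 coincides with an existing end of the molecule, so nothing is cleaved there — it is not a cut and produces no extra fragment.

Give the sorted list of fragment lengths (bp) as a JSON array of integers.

[5,5,7,7,7,12]

Site scan:
  YnoI AGCAC/4: at [1, 13, 18, 25, 32] ⇒ [5, 17, 22, 29, 36]
  VbrI TGTAA/5: at [38] ⇒ [] (position 43 is a terminus of the linear molecule — no cut)

All cut coordinates (distinct, sorted): [5, 17, 22, 29, 36]

Fragment lengths:
  [0,5): 5 bp
  [5,17): 12 bp
  [17,22): 5 bp
  [22,29): 7 bp
  [29,36): 7 bp
  [36,43): 7 bp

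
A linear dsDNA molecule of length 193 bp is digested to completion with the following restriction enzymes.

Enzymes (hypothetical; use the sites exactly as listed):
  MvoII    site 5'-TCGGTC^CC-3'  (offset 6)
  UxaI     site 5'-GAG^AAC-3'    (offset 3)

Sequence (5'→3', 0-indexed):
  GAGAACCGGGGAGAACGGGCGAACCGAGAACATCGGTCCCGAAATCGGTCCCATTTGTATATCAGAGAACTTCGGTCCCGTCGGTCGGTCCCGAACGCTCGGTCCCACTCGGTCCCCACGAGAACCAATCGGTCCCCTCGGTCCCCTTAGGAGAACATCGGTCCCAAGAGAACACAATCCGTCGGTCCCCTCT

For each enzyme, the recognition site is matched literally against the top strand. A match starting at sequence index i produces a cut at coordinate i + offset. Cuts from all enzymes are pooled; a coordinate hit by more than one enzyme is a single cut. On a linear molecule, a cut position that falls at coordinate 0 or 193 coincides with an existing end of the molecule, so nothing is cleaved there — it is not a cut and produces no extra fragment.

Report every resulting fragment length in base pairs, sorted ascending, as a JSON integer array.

[3,6,7,8,9,10,10,10,10,10,10,12,12,13,14,15,17,17]

Site scan:
  MvoII (TCGGTCCC, off=6): starts [32, 44, 71, 84, 98, 108, 128, 137, 157, 181] → cuts [38, 50, 77, 90, 104, 114, 134, 143, 163, 187]
  UxaI (GAGAAC, off=3): starts [0, 10, 25, 64, 119, 150, 167] → cuts [3, 13, 28, 67, 122, 153, 170]

All cut coordinates (distinct, sorted): [3, 13, 28, 38, 50, 67, 77, 90, 104, 114, 122, 134, 143, 153, 163, 170, 187]

Fragments:
  [0,3): 3 bp
  [3,13): 10 bp
  [13,28): 15 bp
  [28,38): 10 bp
  [38,50): 12 bp
  [50,67): 17 bp
  [67,77): 10 bp
  [77,90): 13 bp
  [90,104): 14 bp
  [104,114): 10 bp
  [114,122): 8 bp
  [122,134): 12 bp
  [134,143): 9 bp
  [143,153): 10 bp
  [153,163): 10 bp
  [163,170): 7 bp
  [170,187): 17 bp
  [187,193): 6 bp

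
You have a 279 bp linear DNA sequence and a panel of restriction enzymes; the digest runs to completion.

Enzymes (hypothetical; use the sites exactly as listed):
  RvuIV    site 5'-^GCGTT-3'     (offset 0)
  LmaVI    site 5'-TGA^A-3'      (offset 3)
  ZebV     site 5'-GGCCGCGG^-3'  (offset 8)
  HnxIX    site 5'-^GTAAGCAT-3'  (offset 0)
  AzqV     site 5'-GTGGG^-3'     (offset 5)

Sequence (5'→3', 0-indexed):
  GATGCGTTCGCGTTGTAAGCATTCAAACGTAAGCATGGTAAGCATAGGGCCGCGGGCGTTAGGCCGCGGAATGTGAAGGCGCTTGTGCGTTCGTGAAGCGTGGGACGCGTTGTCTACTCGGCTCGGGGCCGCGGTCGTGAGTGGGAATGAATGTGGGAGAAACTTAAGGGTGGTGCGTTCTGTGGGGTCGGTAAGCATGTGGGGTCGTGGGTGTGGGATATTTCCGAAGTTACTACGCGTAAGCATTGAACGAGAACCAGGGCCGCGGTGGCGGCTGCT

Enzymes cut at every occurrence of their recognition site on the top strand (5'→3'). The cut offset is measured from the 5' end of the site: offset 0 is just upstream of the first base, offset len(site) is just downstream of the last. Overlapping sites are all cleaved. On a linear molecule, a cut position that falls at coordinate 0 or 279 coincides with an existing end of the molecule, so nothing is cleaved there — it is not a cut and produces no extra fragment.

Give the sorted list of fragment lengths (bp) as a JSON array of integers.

[2,3,4,5,5,6,6,7,7,8,8,9,10,10,11,11,11,12,13,14,14,17,18,19,21,28]

Per-enzyme occurrences:
  RvuIV GCGTT/0: at [3, 9, 55, 86, 106, 174] ⇒ [3, 9, 55, 86, 106, 174]
  LmaVI TGAA/3: at [73, 93, 147, 246] ⇒ [76, 96, 150, 249]
  ZebV GGCCGCGG/8: at [47, 61, 126, 260] ⇒ [55, 69, 134, 268]
  HnxIX GTAAGCAT/0: at [14, 28, 37, 190, 238] ⇒ [14, 28, 37, 190, 238]
  AzqV GTGGG/5: at [99, 140, 152, 181, 198, 206, 212] ⇒ [104, 145, 157, 186, 203, 211, 217]

All cut coordinates (distinct, sorted): [3, 9, 14, 28, 37, 55, 69, 76, 86, 96, 104, 106, 134, 145, 150, 157, 174, 186, 190, 203, 211, 217, 238, 249, 268]

Fragments:
  [0,3): 3 bp
  [3,9): 6 bp
  [9,14): 5 bp
  [14,28): 14 bp
  [28,37): 9 bp
  [37,55): 18 bp
  [55,69): 14 bp
  [69,76): 7 bp
  [76,86): 10 bp
  [86,96): 10 bp
  [96,104): 8 bp
  [104,106): 2 bp
  [106,134): 28 bp
  [134,145): 11 bp
  [145,150): 5 bp
  [150,157): 7 bp
  [157,174): 17 bp
  [174,186): 12 bp
  [186,190): 4 bp
  [190,203): 13 bp
  [203,211): 8 bp
  [211,217): 6 bp
  [217,238): 21 bp
  [238,249): 11 bp
  [249,268): 19 bp
  [268,279): 11 bp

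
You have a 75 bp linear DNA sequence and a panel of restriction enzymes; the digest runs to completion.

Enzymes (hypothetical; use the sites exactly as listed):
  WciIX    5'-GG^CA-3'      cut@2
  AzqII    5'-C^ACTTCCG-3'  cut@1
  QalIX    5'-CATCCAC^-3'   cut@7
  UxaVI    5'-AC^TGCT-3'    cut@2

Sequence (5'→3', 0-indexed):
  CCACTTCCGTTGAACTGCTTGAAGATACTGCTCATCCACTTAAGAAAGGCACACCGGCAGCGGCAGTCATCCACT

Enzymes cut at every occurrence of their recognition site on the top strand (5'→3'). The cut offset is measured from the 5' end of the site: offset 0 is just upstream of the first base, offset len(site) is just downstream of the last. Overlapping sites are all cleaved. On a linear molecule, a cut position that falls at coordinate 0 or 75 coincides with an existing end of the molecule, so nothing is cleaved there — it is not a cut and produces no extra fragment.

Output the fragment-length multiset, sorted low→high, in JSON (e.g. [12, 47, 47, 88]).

Scan for sites:
  WciIX GGCA/2: at [47, 55, 61] ⇒ [49, 57, 63]
  AzqII CACTTCCG/1: at [1] ⇒ [2]
  QalIX CATCCAC/7: at [32, 67] ⇒ [39, 74]
  UxaVI ACTGCT/2: at [13, 26] ⇒ [15, 28]

Pooled cuts: [2, 15, 28, 39, 49, 57, 63, 74]

Fragment lengths:
  [0,2): 2 bp
  [2,15): 13 bp
  [15,28): 13 bp
  [28,39): 11 bp
  [39,49): 10 bp
  [49,57): 8 bp
  [57,63): 6 bp
  [63,74): 11 bp
  [74,75): 1 bp

[1,2,6,8,10,11,11,13,13]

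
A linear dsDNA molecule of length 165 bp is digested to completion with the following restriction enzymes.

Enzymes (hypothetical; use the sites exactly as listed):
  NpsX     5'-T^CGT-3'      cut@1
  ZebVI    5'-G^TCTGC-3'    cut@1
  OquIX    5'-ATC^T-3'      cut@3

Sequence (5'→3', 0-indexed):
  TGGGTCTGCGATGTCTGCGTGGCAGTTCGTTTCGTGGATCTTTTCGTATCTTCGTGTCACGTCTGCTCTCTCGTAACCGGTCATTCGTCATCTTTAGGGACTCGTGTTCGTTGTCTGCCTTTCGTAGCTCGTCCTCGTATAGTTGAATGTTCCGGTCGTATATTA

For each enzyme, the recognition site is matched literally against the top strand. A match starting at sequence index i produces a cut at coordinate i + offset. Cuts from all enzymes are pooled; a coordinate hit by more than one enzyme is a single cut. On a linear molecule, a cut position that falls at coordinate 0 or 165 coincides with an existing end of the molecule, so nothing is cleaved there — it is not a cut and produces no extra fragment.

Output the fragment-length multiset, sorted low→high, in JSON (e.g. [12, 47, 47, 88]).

Scan for sites:
  NpsX TCGT/1: at [26, 31, 43, 51, 70, 84, 101, 107, 121, 128, 134, 155] ⇒ [27, 32, 44, 52, 71, 85, 102, 108, 122, 129, 135, 156]
  ZebVI GTCTGC/1: at [3, 12, 60, 112] ⇒ [4, 13, 61, 113]
  OquIX ATCT/3: at [37, 47, 89] ⇒ [40, 50, 92]

All cut coordinates (distinct, sorted): [4, 13, 27, 32, 40, 44, 50, 52, 61, 71, 85, 92, 102, 108, 113, 122, 129, 135, 156]

Fragments:
  [0,4): 4 bp
  [4,13): 9 bp
  [13,27): 14 bp
  [27,32): 5 bp
  [32,40): 8 bp
  [40,44): 4 bp
  [44,50): 6 bp
  [50,52): 2 bp
  [52,61): 9 bp
  [61,71): 10 bp
  [71,85): 14 bp
  [85,92): 7 bp
  [92,102): 10 bp
  [102,108): 6 bp
  [108,113): 5 bp
  [113,122): 9 bp
  [122,129): 7 bp
  [129,135): 6 bp
  [135,156): 21 bp
  [156,165): 9 bp

[2,4,4,5,5,6,6,6,7,7,8,9,9,9,9,10,10,14,14,21]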